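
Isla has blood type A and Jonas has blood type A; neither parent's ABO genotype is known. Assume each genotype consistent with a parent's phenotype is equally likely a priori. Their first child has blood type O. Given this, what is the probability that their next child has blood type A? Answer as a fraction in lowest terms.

Possible genotypes: Isla ∈ {AA, AO}; Jonas ∈ {AA, AO}.
Weight each parental genotype pair by prior × P(type-O child):
  AO × AO: posterior weight 1; P(next child type A) = 3/4.
Weighted sum = 3/4.

3/4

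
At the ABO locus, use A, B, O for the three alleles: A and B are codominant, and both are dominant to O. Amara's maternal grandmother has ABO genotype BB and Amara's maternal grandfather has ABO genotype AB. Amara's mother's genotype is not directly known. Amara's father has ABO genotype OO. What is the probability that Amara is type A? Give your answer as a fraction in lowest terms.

1/4

Amara's mother's ABO genotype from BB × AB: 1/2 AB, 1/2 BB.
Crossing each possibility with the father OO and summing P(type A): 1/2·1/2 + 1/2·0 = 1/4.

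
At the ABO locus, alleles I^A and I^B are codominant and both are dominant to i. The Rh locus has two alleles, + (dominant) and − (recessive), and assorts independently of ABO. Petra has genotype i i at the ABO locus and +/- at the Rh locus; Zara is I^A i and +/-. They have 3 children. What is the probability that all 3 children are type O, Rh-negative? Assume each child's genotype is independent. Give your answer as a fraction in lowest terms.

ABO cross i i × I^A i → 1/2 O, 1/2 A.
Rh cross +/- × +/- → 3/4 Rh+, 1/4 Rh-; so P(type O, Rh-negative) = 1/2 × 1/4 = 1/8 per child.
All 3 independent: (1/8)^3 = 1/512.

1/512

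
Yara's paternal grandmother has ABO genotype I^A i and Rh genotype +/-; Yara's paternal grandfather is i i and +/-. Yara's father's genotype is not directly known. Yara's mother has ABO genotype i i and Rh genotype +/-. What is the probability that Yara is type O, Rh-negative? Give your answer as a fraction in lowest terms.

3/16

Yara's father's ABO genotype from I^A i × i i: 1/2 I^A i, 1/2 i i.
Crossing each possibility with the mother i i and summing P(type O): 1/2·1/2 + 1/2·1 = 3/4.
Similarly for Rh via the father's Rh distribution: P(Rh-) = 1/4.
Independent loci: 3/4 × 1/4 = 3/16.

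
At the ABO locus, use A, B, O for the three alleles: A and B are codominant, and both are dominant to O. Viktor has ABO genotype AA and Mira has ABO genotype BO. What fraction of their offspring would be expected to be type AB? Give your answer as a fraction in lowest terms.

ABO cross AA × BO → offspring phenotypes: 1/2 A, 1/2 AB.
So P(type AB) = 1/2.

1/2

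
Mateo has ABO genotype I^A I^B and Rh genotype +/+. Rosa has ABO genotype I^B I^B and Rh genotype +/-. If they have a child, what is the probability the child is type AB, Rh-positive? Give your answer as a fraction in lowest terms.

ABO cross I^A I^B × I^B I^B → offspring phenotypes: 1/2 B, 1/2 AB.
Rh cross +/+ × +/- → 1 Rh+.
Independent loci: P(type AB, Rh-positive) = 1/2 × 1 = 1/2.

1/2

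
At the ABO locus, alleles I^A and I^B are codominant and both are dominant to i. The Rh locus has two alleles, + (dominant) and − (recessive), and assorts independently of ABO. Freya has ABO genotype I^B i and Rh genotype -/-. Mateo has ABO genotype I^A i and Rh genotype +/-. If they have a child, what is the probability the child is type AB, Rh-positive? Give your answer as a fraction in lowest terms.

1/8

ABO cross I^B i × I^A i → offspring phenotypes: 1/4 O, 1/4 A, 1/4 B, 1/4 AB.
Rh cross -/- × +/- → 1/2 Rh+, 1/2 Rh-.
Independent loci: P(type AB, Rh-positive) = 1/4 × 1/2 = 1/8.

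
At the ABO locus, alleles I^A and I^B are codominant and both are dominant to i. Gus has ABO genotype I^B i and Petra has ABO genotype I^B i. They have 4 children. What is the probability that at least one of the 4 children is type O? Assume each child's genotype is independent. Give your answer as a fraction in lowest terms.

ABO cross I^B i × I^B i → 1/4 O, 3/4 B.
So P(type O) = 1/4 per child.
P(none) = (3/4)^4 = 81/256; P(at least one) = 1 − 81/256 = 175/256.

175/256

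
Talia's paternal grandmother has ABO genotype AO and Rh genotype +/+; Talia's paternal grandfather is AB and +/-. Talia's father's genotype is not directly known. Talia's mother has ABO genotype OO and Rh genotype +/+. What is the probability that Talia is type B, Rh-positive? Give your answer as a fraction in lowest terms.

Talia's father's ABO genotype from AO × AB: 1/4 AA, 1/4 AB, 1/4 AO, 1/4 BO.
Crossing each possibility with the mother OO and summing P(type B): 1/4·0 + 1/4·1/2 + 1/4·0 + 1/4·1/2 = 1/4.
Similarly for Rh via the father's Rh distribution: P(Rh+) = 1.
Independent loci: 1/4 × 1 = 1/4.

1/4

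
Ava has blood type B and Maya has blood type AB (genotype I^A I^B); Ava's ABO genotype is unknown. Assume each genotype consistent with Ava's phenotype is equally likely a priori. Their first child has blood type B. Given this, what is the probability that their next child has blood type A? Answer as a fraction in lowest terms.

Possible genotypes: Ava ∈ {I^B I^B, I^B i}; Maya ∈ {I^A I^B}.
Weight each parental genotype pair by prior × P(type-B child):
  I^B I^B × I^A I^B: posterior weight 1/2; P(next child type A) = 0.
  I^B i × I^A I^B: posterior weight 1/2; P(next child type A) = 1/4.
Weighted sum = 1/8.

1/8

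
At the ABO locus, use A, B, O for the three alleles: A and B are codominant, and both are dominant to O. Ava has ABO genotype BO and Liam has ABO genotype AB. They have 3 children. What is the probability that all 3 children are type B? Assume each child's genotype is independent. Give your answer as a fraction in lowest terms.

ABO cross BO × AB → 1/4 A, 1/2 B, 1/4 AB.
So P(type B) = 1/2 per child.
All 3 independent: (1/2)^3 = 1/8.

1/8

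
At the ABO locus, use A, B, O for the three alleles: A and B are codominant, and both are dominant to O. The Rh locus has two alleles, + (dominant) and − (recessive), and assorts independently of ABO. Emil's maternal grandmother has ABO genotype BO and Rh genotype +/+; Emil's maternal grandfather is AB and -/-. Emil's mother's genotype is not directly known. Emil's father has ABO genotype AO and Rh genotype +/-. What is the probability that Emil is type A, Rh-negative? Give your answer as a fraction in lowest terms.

Emil's mother's ABO genotype from BO × AB: 1/4 AB, 1/4 AO, 1/4 BB, 1/4 BO.
Crossing each possibility with the father AO and summing P(type A): 1/4·1/2 + 1/4·3/4 + 1/4·0 + 1/4·1/4 = 3/8.
Similarly for Rh via the mother's Rh distribution: P(Rh-) = 1/4.
Independent loci: 3/8 × 1/4 = 3/32.

3/32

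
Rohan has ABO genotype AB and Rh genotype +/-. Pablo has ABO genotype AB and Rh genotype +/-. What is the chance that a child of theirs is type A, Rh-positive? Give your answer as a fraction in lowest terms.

ABO cross AB × AB → offspring phenotypes: 1/4 A, 1/4 B, 1/2 AB.
Rh cross +/- × +/- → 3/4 Rh+, 1/4 Rh-.
Independent loci: P(type A, Rh-positive) = 1/4 × 3/4 = 3/16.

3/16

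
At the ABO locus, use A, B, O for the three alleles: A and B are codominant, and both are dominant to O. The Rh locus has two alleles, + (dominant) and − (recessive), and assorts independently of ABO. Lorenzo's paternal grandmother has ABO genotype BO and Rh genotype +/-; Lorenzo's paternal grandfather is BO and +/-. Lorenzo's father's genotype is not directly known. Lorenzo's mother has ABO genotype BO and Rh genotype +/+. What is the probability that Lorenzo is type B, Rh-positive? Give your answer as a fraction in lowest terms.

3/4

Lorenzo's father's ABO genotype from BO × BO: 1/4 BB, 1/2 BO, 1/4 OO.
Crossing each possibility with the mother BO and summing P(type B): 1/4·1 + 1/2·3/4 + 1/4·1/2 = 3/4.
Similarly for Rh via the father's Rh distribution: P(Rh+) = 1.
Independent loci: 3/4 × 1 = 3/4.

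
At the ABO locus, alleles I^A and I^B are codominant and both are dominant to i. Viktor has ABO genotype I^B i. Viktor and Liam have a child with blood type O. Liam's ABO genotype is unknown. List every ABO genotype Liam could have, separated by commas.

For each candidate genotype of Liam, check whether crossing it with I^B i can produce every observed child phenotype.
  I^A I^A → possible child types {A, AB} ✗
  I^A I^B → possible child types {A, B, AB} ✗
  I^A i → possible child types {O, A, B, AB} ✓
  I^B I^B → possible child types {B} ✗
  I^B i → possible child types {O, B} ✓
  i i → possible child types {O, B} ✓

I^A i, I^B i, i i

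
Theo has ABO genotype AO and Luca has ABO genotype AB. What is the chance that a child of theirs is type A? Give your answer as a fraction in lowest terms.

1/2

ABO cross AO × AB → offspring phenotypes: 1/2 A, 1/4 B, 1/4 AB.
So P(type A) = 1/2.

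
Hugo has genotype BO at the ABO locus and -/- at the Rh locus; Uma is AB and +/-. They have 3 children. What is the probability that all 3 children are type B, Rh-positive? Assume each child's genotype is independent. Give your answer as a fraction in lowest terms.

ABO cross BO × AB → 1/4 A, 1/2 B, 1/4 AB.
Rh cross -/- × +/- → 1/2 Rh+, 1/2 Rh-; so P(type B, Rh-positive) = 1/2 × 1/2 = 1/4 per child.
All 3 independent: (1/4)^3 = 1/64.

1/64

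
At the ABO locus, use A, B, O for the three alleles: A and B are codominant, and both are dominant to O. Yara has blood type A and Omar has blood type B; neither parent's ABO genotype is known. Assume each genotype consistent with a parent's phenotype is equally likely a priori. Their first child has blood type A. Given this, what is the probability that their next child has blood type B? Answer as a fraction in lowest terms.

Possible genotypes: Yara ∈ {AA, AO}; Omar ∈ {BB, BO}.
Weight each parental genotype pair by prior × P(type-A child):
  AA × BO: posterior weight 2/3; P(next child type B) = 0.
  AO × BO: posterior weight 1/3; P(next child type B) = 1/4.
Weighted sum = 1/12.

1/12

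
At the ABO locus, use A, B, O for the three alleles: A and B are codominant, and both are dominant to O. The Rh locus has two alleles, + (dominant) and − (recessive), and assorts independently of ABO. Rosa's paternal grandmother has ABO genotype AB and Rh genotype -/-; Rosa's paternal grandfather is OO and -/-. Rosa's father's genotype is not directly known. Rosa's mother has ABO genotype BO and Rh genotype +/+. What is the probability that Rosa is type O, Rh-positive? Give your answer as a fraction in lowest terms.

Rosa's father's ABO genotype from AB × OO: 1/2 AO, 1/2 BO.
Crossing each possibility with the mother BO and summing P(type O): 1/2·1/4 + 1/2·1/4 = 1/4.
Similarly for Rh via the father's Rh distribution: P(Rh+) = 1.
Independent loci: 1/4 × 1 = 1/4.

1/4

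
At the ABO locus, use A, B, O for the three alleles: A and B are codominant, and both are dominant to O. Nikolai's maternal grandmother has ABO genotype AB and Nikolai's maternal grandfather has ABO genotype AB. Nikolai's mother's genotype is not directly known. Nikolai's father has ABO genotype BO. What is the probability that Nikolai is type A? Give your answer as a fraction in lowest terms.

Nikolai's mother's ABO genotype from AB × AB: 1/4 AA, 1/2 AB, 1/4 BB.
Crossing each possibility with the father BO and summing P(type A): 1/4·1/2 + 1/2·1/4 + 1/4·0 = 1/4.

1/4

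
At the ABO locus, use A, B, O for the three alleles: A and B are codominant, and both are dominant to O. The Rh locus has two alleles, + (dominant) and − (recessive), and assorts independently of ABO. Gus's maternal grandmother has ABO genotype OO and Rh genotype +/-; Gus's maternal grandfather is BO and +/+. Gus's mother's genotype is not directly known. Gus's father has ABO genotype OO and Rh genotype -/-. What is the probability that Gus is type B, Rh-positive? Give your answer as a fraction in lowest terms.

Gus's mother's ABO genotype from OO × BO: 1/2 BO, 1/2 OO.
Crossing each possibility with the father OO and summing P(type B): 1/2·1/2 + 1/2·0 = 1/4.
Similarly for Rh via the mother's Rh distribution: P(Rh+) = 3/4.
Independent loci: 1/4 × 3/4 = 3/16.

3/16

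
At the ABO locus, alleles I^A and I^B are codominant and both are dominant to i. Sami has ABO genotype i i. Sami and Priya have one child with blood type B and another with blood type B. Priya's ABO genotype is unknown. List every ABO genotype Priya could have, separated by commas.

I^A I^B, I^B I^B, I^B i

For each candidate genotype of Priya, check whether crossing it with i i can produce every observed child phenotype.
  I^A I^A → possible child types {A} ✗
  I^A I^B → possible child types {A, B} ✓
  I^A i → possible child types {O, A} ✗
  I^B I^B → possible child types {B} ✓
  I^B i → possible child types {O, B} ✓
  i i → possible child types {O} ✗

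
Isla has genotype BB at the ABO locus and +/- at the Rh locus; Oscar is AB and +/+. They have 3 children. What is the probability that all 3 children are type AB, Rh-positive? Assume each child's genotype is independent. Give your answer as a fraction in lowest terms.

ABO cross BB × AB → 1/2 B, 1/2 AB.
Rh cross +/- × +/+ → 1 Rh+; so P(type AB, Rh-positive) = 1/2 × 1 = 1/2 per child.
All 3 independent: (1/2)^3 = 1/8.

1/8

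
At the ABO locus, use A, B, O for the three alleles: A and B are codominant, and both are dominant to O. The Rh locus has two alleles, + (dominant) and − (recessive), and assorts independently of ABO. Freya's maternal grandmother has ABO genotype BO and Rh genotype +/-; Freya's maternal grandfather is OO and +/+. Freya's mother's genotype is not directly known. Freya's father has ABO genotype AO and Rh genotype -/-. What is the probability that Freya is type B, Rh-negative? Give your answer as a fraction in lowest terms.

Freya's mother's ABO genotype from BO × OO: 1/2 BO, 1/2 OO.
Crossing each possibility with the father AO and summing P(type B): 1/2·1/4 + 1/2·0 = 1/8.
Similarly for Rh via the mother's Rh distribution: P(Rh-) = 1/4.
Independent loci: 1/8 × 1/4 = 1/32.

1/32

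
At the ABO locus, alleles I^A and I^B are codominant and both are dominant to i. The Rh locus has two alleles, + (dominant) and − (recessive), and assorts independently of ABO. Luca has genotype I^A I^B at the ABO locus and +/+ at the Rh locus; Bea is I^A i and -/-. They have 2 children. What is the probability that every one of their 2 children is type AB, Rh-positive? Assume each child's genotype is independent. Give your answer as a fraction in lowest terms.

ABO cross I^A I^B × I^A i → 1/2 A, 1/4 B, 1/4 AB.
Rh cross +/+ × -/- → 1 Rh+; so P(type AB, Rh-positive) = 1/4 × 1 = 1/4 per child.
All 2 independent: (1/4)^2 = 1/16.

1/16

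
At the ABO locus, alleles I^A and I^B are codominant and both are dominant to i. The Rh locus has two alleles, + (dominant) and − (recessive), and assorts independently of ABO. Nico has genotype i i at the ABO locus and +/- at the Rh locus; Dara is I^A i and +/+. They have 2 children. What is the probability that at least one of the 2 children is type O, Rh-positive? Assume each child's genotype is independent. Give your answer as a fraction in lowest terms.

ABO cross i i × I^A i → 1/2 O, 1/2 A.
Rh cross +/- × +/+ → 1 Rh+; so P(type O, Rh-positive) = 1/2 × 1 = 1/2 per child.
P(none) = (1/2)^2 = 1/4; P(at least one) = 1 − 1/4 = 3/4.

3/4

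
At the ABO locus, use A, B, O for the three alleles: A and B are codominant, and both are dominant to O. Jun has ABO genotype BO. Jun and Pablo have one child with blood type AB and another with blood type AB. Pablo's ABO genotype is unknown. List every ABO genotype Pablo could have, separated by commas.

For each candidate genotype of Pablo, check whether crossing it with BO can produce every observed child phenotype.
  AA → possible child types {A, AB} ✓
  AB → possible child types {A, B, AB} ✓
  AO → possible child types {O, A, B, AB} ✓
  BB → possible child types {B} ✗
  BO → possible child types {O, B} ✗
  OO → possible child types {O, B} ✗

AA, AB, AO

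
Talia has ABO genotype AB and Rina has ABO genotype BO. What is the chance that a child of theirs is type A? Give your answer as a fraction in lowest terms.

1/4

ABO cross AB × BO → offspring phenotypes: 1/4 A, 1/2 B, 1/4 AB.
So P(type A) = 1/4.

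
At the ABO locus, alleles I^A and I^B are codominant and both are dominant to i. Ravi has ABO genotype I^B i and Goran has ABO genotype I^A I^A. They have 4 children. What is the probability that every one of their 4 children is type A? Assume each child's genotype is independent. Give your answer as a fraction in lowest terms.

1/16

ABO cross I^B i × I^A I^A → 1/2 A, 1/2 AB.
So P(type A) = 1/2 per child.
All 4 independent: (1/2)^4 = 1/16.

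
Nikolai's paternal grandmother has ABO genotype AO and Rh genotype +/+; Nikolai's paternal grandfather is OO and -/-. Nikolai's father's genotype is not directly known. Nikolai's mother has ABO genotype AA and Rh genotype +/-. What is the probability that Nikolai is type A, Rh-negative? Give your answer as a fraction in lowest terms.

Nikolai's father's ABO genotype from AO × OO: 1/2 AO, 1/2 OO.
Crossing each possibility with the mother AA and summing P(type A): 1/2·1 + 1/2·1 = 1.
Similarly for Rh via the father's Rh distribution: P(Rh-) = 1/4.
Independent loci: 1 × 1/4 = 1/4.

1/4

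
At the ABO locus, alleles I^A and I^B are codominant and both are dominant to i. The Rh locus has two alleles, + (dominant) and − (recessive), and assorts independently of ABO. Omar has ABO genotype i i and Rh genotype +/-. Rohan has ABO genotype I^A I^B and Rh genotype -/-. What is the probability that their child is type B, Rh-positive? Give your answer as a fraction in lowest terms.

1/4

ABO cross i i × I^A I^B → offspring phenotypes: 1/2 A, 1/2 B.
Rh cross +/- × -/- → 1/2 Rh+, 1/2 Rh-.
Independent loci: P(type B, Rh-positive) = 1/2 × 1/2 = 1/4.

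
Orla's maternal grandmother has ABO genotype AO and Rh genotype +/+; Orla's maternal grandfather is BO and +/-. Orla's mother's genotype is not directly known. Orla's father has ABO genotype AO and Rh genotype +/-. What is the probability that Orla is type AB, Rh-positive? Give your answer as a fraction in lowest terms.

Orla's mother's ABO genotype from AO × BO: 1/4 AB, 1/4 AO, 1/4 BO, 1/4 OO.
Crossing each possibility with the father AO and summing P(type AB): 1/4·1/4 + 1/4·0 + 1/4·1/4 + 1/4·0 = 1/8.
Similarly for Rh via the mother's Rh distribution: P(Rh+) = 7/8.
Independent loci: 1/8 × 7/8 = 7/64.

7/64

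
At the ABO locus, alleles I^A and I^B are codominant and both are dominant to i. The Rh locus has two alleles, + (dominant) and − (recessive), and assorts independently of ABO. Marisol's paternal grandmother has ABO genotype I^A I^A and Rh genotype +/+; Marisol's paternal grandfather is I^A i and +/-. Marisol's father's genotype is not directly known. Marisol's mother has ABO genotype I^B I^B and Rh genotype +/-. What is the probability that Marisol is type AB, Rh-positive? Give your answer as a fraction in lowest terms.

21/32

Marisol's father's ABO genotype from I^A I^A × I^A i: 1/2 I^A I^A, 1/2 I^A i.
Crossing each possibility with the mother I^B I^B and summing P(type AB): 1/2·1 + 1/2·1/2 = 3/4.
Similarly for Rh via the father's Rh distribution: P(Rh+) = 7/8.
Independent loci: 3/4 × 7/8 = 21/32.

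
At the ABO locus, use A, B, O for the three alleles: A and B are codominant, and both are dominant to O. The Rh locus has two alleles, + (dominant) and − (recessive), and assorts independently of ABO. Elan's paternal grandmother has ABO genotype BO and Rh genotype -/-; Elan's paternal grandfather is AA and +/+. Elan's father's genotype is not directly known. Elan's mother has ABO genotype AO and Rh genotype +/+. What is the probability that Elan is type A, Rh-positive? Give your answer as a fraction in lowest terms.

5/8

Elan's father's ABO genotype from BO × AA: 1/2 AB, 1/2 AO.
Crossing each possibility with the mother AO and summing P(type A): 1/2·1/2 + 1/2·3/4 = 5/8.
Similarly for Rh via the father's Rh distribution: P(Rh+) = 1.
Independent loci: 5/8 × 1 = 5/8.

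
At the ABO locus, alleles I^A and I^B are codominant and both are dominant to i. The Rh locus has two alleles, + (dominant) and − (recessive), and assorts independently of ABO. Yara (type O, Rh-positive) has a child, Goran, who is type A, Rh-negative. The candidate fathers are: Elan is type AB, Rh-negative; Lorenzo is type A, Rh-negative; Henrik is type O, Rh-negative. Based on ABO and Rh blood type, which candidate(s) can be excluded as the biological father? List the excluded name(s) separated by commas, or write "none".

Henrik

A candidate is excluded only if no genotype consistent with his phenotype could produce a type A, Rh-negative child with a type O, Rh-positive mother.
Henrik (type O, Rh-): no genotype consistent with that phenotype can produce a type-A Rh- child with a type-O mother.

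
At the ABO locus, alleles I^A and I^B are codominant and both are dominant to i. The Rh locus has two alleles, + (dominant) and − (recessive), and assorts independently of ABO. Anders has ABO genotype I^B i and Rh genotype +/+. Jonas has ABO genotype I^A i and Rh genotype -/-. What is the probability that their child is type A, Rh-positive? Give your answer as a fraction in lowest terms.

1/4

ABO cross I^B i × I^A i → offspring phenotypes: 1/4 O, 1/4 A, 1/4 B, 1/4 AB.
Rh cross +/+ × -/- → 1 Rh+.
Independent loci: P(type A, Rh-positive) = 1/4 × 1 = 1/4.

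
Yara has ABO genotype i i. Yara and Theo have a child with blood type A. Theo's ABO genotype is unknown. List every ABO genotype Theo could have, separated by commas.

I^A I^A, I^A I^B, I^A i

For each candidate genotype of Theo, check whether crossing it with i i can produce every observed child phenotype.
  I^A I^A → possible child types {A} ✓
  I^A I^B → possible child types {A, B} ✓
  I^A i → possible child types {O, A} ✓
  I^B I^B → possible child types {B} ✗
  I^B i → possible child types {O, B} ✗
  i i → possible child types {O} ✗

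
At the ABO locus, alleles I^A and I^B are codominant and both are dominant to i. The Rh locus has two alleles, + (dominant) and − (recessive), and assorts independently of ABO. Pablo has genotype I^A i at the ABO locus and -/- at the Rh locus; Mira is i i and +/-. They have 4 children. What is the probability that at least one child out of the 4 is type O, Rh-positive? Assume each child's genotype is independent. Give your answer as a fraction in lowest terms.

175/256

ABO cross I^A i × i i → 1/2 O, 1/2 A.
Rh cross -/- × +/- → 1/2 Rh+, 1/2 Rh-; so P(type O, Rh-positive) = 1/2 × 1/2 = 1/4 per child.
P(none) = (3/4)^4 = 81/256; P(at least one) = 1 − 81/256 = 175/256.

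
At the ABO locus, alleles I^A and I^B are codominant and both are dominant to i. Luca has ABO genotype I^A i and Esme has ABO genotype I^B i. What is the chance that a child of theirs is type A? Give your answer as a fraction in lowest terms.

ABO cross I^A i × I^B i → offspring phenotypes: 1/4 O, 1/4 A, 1/4 B, 1/4 AB.
So P(type A) = 1/4.

1/4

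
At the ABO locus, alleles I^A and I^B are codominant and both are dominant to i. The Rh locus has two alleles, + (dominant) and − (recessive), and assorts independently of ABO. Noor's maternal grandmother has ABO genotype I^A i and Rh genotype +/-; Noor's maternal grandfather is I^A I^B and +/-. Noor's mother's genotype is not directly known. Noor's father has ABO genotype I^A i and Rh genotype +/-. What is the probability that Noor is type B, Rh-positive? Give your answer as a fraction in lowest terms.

3/32

Noor's mother's ABO genotype from I^A i × I^A I^B: 1/4 I^A I^A, 1/4 I^A I^B, 1/4 I^A i, 1/4 I^B i.
Crossing each possibility with the father I^A i and summing P(type B): 1/4·0 + 1/4·1/4 + 1/4·0 + 1/4·1/4 = 1/8.
Similarly for Rh via the mother's Rh distribution: P(Rh+) = 3/4.
Independent loci: 1/8 × 3/4 = 3/32.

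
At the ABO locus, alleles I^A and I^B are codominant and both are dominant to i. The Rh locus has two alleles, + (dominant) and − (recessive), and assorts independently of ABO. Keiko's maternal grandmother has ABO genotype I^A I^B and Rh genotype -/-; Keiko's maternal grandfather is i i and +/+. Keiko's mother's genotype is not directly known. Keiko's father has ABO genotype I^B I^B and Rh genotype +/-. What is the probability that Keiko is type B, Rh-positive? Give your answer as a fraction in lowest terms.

9/16

Keiko's mother's ABO genotype from I^A I^B × i i: 1/2 I^A i, 1/2 I^B i.
Crossing each possibility with the father I^B I^B and summing P(type B): 1/2·1/2 + 1/2·1 = 3/4.
Similarly for Rh via the mother's Rh distribution: P(Rh+) = 3/4.
Independent loci: 3/4 × 3/4 = 9/16.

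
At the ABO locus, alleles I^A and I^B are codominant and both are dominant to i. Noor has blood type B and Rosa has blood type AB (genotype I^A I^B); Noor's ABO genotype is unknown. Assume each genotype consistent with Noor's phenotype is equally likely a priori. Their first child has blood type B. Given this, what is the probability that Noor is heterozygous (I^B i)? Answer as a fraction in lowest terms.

1/2

Possible genotypes: Noor ∈ {I^B I^B, I^B i}; Rosa ∈ {I^A I^B}.
Weight each parental genotype pair by prior × P(type-B child):
  I^B I^B × I^A I^B: posterior weight 1/2.
  I^B i × I^A I^B: posterior weight 1/2.
Sum the posterior weight over pairs where Noor is I^B i: 1/2.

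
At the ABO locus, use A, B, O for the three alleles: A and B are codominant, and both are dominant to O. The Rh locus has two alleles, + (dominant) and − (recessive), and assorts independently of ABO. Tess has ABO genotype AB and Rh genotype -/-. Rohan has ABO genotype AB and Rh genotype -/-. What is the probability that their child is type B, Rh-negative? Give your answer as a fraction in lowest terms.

1/4

ABO cross AB × AB → offspring phenotypes: 1/4 A, 1/4 B, 1/2 AB.
Rh cross -/- × -/- → 1 Rh-.
Independent loci: P(type B, Rh-negative) = 1/4 × 1 = 1/4.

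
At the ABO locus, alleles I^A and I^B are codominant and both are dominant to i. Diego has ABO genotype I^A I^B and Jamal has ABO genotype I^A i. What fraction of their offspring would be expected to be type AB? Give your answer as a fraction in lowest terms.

ABO cross I^A I^B × I^A i → offspring phenotypes: 1/2 A, 1/4 B, 1/4 AB.
So P(type AB) = 1/4.

1/4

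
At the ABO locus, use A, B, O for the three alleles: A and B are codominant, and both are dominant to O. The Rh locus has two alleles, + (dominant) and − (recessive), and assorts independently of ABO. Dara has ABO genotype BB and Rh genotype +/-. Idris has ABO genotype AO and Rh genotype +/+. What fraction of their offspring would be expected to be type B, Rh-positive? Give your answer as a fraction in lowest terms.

1/2

ABO cross BB × AO → offspring phenotypes: 1/2 B, 1/2 AB.
Rh cross +/- × +/+ → 1 Rh+.
Independent loci: P(type B, Rh-positive) = 1/2 × 1 = 1/2.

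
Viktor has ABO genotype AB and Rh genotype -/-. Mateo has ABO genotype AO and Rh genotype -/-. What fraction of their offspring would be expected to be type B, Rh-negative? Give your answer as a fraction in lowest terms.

ABO cross AB × AO → offspring phenotypes: 1/2 A, 1/4 B, 1/4 AB.
Rh cross -/- × -/- → 1 Rh-.
Independent loci: P(type B, Rh-negative) = 1/4 × 1 = 1/4.

1/4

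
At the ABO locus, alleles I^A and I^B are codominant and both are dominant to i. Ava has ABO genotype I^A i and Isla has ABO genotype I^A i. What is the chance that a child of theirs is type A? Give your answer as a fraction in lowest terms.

3/4

ABO cross I^A i × I^A i → offspring phenotypes: 1/4 O, 3/4 A.
So P(type A) = 3/4.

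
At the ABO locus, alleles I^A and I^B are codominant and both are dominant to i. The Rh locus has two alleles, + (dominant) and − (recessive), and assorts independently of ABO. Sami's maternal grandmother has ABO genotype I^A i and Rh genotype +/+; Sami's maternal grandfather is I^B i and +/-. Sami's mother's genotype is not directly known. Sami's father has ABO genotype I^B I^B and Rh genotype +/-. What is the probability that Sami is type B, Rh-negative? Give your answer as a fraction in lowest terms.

Sami's mother's ABO genotype from I^A i × I^B i: 1/4 I^A I^B, 1/4 I^A i, 1/4 I^B i, 1/4 i i.
Crossing each possibility with the father I^B I^B and summing P(type B): 1/4·1/2 + 1/4·1/2 + 1/4·1 + 1/4·1 = 3/4.
Similarly for Rh via the mother's Rh distribution: P(Rh-) = 1/8.
Independent loci: 3/4 × 1/8 = 3/32.

3/32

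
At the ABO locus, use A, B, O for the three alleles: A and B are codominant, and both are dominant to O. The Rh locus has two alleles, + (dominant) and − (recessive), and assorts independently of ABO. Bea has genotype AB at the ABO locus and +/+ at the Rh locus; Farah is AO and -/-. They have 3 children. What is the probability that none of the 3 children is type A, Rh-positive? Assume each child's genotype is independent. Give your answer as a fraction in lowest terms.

ABO cross AB × AO → 1/2 A, 1/4 B, 1/4 AB.
Rh cross +/+ × -/- → 1 Rh+; so P(type A, Rh-positive) = 1/2 × 1 = 1/2 per child.
P(not type A, Rh-positive) = 1/2 for one child; (1/2)^3 = 1/8.

1/8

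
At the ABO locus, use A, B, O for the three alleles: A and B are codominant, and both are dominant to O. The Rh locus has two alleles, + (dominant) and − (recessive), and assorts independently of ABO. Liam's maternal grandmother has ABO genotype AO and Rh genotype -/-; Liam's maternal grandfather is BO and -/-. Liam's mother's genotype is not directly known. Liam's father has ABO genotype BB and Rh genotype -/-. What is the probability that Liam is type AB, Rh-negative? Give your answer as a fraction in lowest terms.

Liam's mother's ABO genotype from AO × BO: 1/4 AB, 1/4 AO, 1/4 BO, 1/4 OO.
Crossing each possibility with the father BB and summing P(type AB): 1/4·1/2 + 1/4·1/2 + 1/4·0 + 1/4·0 = 1/4.
Similarly for Rh via the mother's Rh distribution: P(Rh-) = 1.
Independent loci: 1/4 × 1 = 1/4.

1/4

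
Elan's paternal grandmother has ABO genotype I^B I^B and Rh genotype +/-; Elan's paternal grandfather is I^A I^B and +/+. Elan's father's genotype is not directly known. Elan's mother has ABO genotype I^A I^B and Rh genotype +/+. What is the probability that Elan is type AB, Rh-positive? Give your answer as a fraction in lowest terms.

Elan's father's ABO genotype from I^B I^B × I^A I^B: 1/2 I^A I^B, 1/2 I^B I^B.
Crossing each possibility with the mother I^A I^B and summing P(type AB): 1/2·1/2 + 1/2·1/2 = 1/2.
Similarly for Rh via the father's Rh distribution: P(Rh+) = 1.
Independent loci: 1/2 × 1 = 1/2.

1/2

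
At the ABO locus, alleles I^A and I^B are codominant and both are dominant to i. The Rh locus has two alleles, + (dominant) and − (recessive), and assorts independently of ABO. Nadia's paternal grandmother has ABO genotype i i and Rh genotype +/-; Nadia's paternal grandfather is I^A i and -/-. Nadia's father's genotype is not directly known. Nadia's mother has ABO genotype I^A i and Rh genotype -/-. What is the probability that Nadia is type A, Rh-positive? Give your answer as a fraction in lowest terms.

5/32

Nadia's father's ABO genotype from i i × I^A i: 1/2 I^A i, 1/2 i i.
Crossing each possibility with the mother I^A i and summing P(type A): 1/2·3/4 + 1/2·1/2 = 5/8.
Similarly for Rh via the father's Rh distribution: P(Rh+) = 1/4.
Independent loci: 5/8 × 1/4 = 5/32.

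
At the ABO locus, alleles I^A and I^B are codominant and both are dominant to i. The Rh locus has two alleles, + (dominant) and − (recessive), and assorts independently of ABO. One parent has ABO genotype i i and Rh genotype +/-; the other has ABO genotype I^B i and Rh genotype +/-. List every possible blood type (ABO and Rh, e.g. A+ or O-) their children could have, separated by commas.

O+, O-, B+, B-

Gametes from i i × I^B i give offspring ABO genotypes I^B i, i i, i.e. phenotypes O, B.
Rh cross +/- × +/- → phenotypes Rh+, Rh-.
Combining independently: O+, O-, B+, B-.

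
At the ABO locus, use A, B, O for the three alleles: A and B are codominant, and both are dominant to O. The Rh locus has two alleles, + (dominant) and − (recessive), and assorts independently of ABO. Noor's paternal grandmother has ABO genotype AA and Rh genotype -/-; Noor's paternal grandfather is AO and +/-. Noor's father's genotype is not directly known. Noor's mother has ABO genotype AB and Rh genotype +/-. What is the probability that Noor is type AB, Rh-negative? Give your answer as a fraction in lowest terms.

Noor's father's ABO genotype from AA × AO: 1/2 AA, 1/2 AO.
Crossing each possibility with the mother AB and summing P(type AB): 1/2·1/2 + 1/2·1/4 = 3/8.
Similarly for Rh via the father's Rh distribution: P(Rh-) = 3/8.
Independent loci: 3/8 × 3/8 = 9/64.

9/64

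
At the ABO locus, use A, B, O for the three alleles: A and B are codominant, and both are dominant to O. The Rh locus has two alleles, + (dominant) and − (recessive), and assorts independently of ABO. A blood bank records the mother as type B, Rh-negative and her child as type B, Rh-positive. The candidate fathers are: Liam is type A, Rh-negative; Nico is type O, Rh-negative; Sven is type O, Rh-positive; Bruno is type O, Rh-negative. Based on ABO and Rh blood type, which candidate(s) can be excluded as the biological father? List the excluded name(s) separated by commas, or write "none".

Liam, Nico, Bruno

A candidate is excluded only if no genotype consistent with his phenotype could produce a type B, Rh-positive child with a type B, Rh-negative mother.
Liam (type A, Rh-): no genotype consistent with that phenotype can produce a type-B Rh+ child with a type-B mother.
Nico (type O, Rh-): no genotype consistent with that phenotype can produce a type-B Rh+ child with a type-B mother.
Bruno (type O, Rh-): no genotype consistent with that phenotype can produce a type-B Rh+ child with a type-B mother.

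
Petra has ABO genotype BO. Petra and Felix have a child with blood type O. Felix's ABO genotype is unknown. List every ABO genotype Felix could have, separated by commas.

For each candidate genotype of Felix, check whether crossing it with BO can produce every observed child phenotype.
  AA → possible child types {A, AB} ✗
  AB → possible child types {A, B, AB} ✗
  AO → possible child types {O, A, B, AB} ✓
  BB → possible child types {B} ✗
  BO → possible child types {O, B} ✓
  OO → possible child types {O, B} ✓

AO, BO, OO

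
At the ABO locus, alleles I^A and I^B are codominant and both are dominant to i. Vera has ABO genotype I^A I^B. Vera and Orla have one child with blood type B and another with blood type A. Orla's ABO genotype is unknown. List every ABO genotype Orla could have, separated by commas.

For each candidate genotype of Orla, check whether crossing it with I^A I^B can produce every observed child phenotype.
  I^A I^A → possible child types {A, AB} ✗
  I^A I^B → possible child types {A, B, AB} ✓
  I^A i → possible child types {A, B, AB} ✓
  I^B I^B → possible child types {B, AB} ✗
  I^B i → possible child types {A, B, AB} ✓
  i i → possible child types {A, B} ✓

I^A I^B, I^A i, I^B i, i i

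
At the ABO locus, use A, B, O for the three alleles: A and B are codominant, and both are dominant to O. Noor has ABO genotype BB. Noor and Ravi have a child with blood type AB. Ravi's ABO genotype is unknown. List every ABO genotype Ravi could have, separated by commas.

AA, AB, AO

For each candidate genotype of Ravi, check whether crossing it with BB can produce every observed child phenotype.
  AA → possible child types {AB} ✓
  AB → possible child types {B, AB} ✓
  AO → possible child types {B, AB} ✓
  BB → possible child types {B} ✗
  BO → possible child types {B} ✗
  OO → possible child types {B} ✗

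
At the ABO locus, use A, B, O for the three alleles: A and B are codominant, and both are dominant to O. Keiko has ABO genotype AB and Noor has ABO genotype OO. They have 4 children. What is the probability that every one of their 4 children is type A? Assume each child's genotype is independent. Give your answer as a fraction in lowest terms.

ABO cross AB × OO → 1/2 A, 1/2 B.
So P(type A) = 1/2 per child.
All 4 independent: (1/2)^4 = 1/16.

1/16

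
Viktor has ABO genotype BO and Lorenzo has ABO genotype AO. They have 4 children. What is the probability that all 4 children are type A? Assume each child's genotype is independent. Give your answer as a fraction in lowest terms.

ABO cross BO × AO → 1/4 O, 1/4 A, 1/4 B, 1/4 AB.
So P(type A) = 1/4 per child.
All 4 independent: (1/4)^4 = 1/256.

1/256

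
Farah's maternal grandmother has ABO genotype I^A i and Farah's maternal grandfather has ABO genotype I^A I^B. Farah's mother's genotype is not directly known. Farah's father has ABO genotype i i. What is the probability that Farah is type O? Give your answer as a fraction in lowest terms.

Farah's mother's ABO genotype from I^A i × I^A I^B: 1/4 I^A I^A, 1/4 I^A I^B, 1/4 I^A i, 1/4 I^B i.
Crossing each possibility with the father i i and summing P(type O): 1/4·0 + 1/4·0 + 1/4·1/2 + 1/4·1/2 = 1/4.

1/4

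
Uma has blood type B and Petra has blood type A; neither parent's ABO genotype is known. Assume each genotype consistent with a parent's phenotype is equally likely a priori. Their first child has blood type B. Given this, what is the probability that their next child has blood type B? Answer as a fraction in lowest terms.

Possible genotypes: Uma ∈ {I^B I^B, I^B i}; Petra ∈ {I^A I^A, I^A i}.
Weight each parental genotype pair by prior × P(type-B child):
  I^B I^B × I^A i: posterior weight 2/3; P(next child type B) = 1/2.
  I^B i × I^A i: posterior weight 1/3; P(next child type B) = 1/4.
Weighted sum = 5/12.

5/12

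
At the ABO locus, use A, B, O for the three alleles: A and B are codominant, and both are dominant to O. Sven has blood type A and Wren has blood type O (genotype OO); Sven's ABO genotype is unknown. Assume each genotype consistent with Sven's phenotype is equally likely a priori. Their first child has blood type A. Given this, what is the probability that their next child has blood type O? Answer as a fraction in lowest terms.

Possible genotypes: Sven ∈ {AA, AO}; Wren ∈ {OO}.
Weight each parental genotype pair by prior × P(type-A child):
  AA × OO: posterior weight 2/3; P(next child type O) = 0.
  AO × OO: posterior weight 1/3; P(next child type O) = 1/2.
Weighted sum = 1/6.

1/6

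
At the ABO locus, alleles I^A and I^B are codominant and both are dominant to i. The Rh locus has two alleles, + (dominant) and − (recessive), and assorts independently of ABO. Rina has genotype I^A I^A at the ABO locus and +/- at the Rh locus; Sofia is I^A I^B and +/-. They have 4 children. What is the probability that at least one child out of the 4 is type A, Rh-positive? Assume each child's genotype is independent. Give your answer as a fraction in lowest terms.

ABO cross I^A I^A × I^A I^B → 1/2 A, 1/2 AB.
Rh cross +/- × +/- → 3/4 Rh+, 1/4 Rh-; so P(type A, Rh-positive) = 1/2 × 3/4 = 3/8 per child.
P(none) = (5/8)^4 = 625/4096; P(at least one) = 1 − 625/4096 = 3471/4096.

3471/4096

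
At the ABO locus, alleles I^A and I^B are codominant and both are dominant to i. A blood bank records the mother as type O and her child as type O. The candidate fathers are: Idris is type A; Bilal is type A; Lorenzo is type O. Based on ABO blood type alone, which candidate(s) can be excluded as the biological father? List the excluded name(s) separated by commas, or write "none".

none

A candidate is excluded only if no genotype consistent with his phenotype could produce a type O child with a type O mother.
Every candidate has at least one consistent genotype combination, so none can be excluded.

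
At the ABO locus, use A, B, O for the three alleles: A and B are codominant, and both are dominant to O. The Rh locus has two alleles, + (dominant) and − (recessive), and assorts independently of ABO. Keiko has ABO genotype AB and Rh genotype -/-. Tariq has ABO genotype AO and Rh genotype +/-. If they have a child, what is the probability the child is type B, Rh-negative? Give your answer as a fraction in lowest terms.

1/8

ABO cross AB × AO → offspring phenotypes: 1/2 A, 1/4 B, 1/4 AB.
Rh cross -/- × +/- → 1/2 Rh+, 1/2 Rh-.
Independent loci: P(type B, Rh-negative) = 1/4 × 1/2 = 1/8.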